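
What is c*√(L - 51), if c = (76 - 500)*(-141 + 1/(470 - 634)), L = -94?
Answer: 2451250*I*√145/41 ≈ 7.1993e+5*I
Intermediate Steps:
c = 2451250/41 (c = -424*(-141 + 1/(-164)) = -424*(-141 - 1/164) = -424*(-23125/164) = 2451250/41 ≈ 59787.)
c*√(L - 51) = 2451250*√(-94 - 51)/41 = 2451250*√(-145)/41 = 2451250*(I*√145)/41 = 2451250*I*√145/41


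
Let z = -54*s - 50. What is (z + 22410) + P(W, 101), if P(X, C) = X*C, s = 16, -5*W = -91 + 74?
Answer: 109197/5 ≈ 21839.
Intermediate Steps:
W = 17/5 (W = -(-91 + 74)/5 = -1/5*(-17) = 17/5 ≈ 3.4000)
z = -914 (z = -54*16 - 50 = -864 - 50 = -914)
P(X, C) = C*X
(z + 22410) + P(W, 101) = (-914 + 22410) + 101*(17/5) = 21496 + 1717/5 = 109197/5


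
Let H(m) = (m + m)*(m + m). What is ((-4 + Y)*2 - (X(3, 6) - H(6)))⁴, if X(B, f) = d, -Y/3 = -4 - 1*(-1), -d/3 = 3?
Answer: 705911761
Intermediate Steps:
d = -9 (d = -3*3 = -9)
Y = 9 (Y = -3*(-4 - 1*(-1)) = -3*(-4 + 1) = -3*(-3) = 9)
X(B, f) = -9
H(m) = 4*m² (H(m) = (2*m)*(2*m) = 4*m²)
((-4 + Y)*2 - (X(3, 6) - H(6)))⁴ = ((-4 + 9)*2 - (-9 - 4*6²))⁴ = (5*2 - (-9 - 4*36))⁴ = (10 - (-9 - 1*144))⁴ = (10 - (-9 - 144))⁴ = (10 - 1*(-153))⁴ = (10 + 153)⁴ = 163⁴ = 705911761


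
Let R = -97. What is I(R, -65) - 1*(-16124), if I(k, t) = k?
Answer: 16027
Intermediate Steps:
I(R, -65) - 1*(-16124) = -97 - 1*(-16124) = -97 + 16124 = 16027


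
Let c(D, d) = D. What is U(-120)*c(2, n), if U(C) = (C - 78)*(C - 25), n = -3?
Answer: 57420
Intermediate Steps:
U(C) = (-78 + C)*(-25 + C)
U(-120)*c(2, n) = (1950 + (-120)² - 103*(-120))*2 = (1950 + 14400 + 12360)*2 = 28710*2 = 57420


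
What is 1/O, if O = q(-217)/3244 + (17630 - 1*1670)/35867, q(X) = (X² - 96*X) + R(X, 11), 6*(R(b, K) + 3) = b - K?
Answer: 29088137/621606550 ≈ 0.046795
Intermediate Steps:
R(b, K) = -3 - K/6 + b/6 (R(b, K) = -3 + (b - K)/6 = -3 + (-K/6 + b/6) = -3 - K/6 + b/6)
q(X) = -29/6 + X² - 575*X/6 (q(X) = (X² - 96*X) + (-3 - ⅙*11 + X/6) = (X² - 96*X) + (-3 - 11/6 + X/6) = (X² - 96*X) + (-29/6 + X/6) = -29/6 + X² - 575*X/6)
O = 621606550/29088137 (O = (-29/6 + (-217)² - 575/6*(-217))/3244 + (17630 - 1*1670)/35867 = (-29/6 + 47089 + 124775/6)*(1/3244) + (17630 - 1670)*(1/35867) = 67880*(1/3244) + 15960*(1/35867) = 16970/811 + 15960/35867 = 621606550/29088137 ≈ 21.370)
1/O = 1/(621606550/29088137) = 29088137/621606550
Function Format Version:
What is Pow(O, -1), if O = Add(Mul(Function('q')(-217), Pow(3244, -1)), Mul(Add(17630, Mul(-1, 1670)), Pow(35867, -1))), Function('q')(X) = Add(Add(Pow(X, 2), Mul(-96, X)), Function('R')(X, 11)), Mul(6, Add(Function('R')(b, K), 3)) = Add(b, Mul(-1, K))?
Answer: Rational(29088137, 621606550) ≈ 0.046795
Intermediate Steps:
Function('R')(b, K) = Add(-3, Mul(Rational(-1, 6), K), Mul(Rational(1, 6), b)) (Function('R')(b, K) = Add(-3, Mul(Rational(1, 6), Add(b, Mul(-1, K)))) = Add(-3, Add(Mul(Rational(-1, 6), K), Mul(Rational(1, 6), b))) = Add(-3, Mul(Rational(-1, 6), K), Mul(Rational(1, 6), b)))
Function('q')(X) = Add(Rational(-29, 6), Pow(X, 2), Mul(Rational(-575, 6), X)) (Function('q')(X) = Add(Add(Pow(X, 2), Mul(-96, X)), Add(-3, Mul(Rational(-1, 6), 11), Mul(Rational(1, 6), X))) = Add(Add(Pow(X, 2), Mul(-96, X)), Add(-3, Rational(-11, 6), Mul(Rational(1, 6), X))) = Add(Add(Pow(X, 2), Mul(-96, X)), Add(Rational(-29, 6), Mul(Rational(1, 6), X))) = Add(Rational(-29, 6), Pow(X, 2), Mul(Rational(-575, 6), X)))
O = Rational(621606550, 29088137) (O = Add(Mul(Add(Rational(-29, 6), Pow(-217, 2), Mul(Rational(-575, 6), -217)), Pow(3244, -1)), Mul(Add(17630, Mul(-1, 1670)), Pow(35867, -1))) = Add(Mul(Add(Rational(-29, 6), 47089, Rational(124775, 6)), Rational(1, 3244)), Mul(Add(17630, -1670), Rational(1, 35867))) = Add(Mul(67880, Rational(1, 3244)), Mul(15960, Rational(1, 35867))) = Add(Rational(16970, 811), Rational(15960, 35867)) = Rational(621606550, 29088137) ≈ 21.370)
Pow(O, -1) = Pow(Rational(621606550, 29088137), -1) = Rational(29088137, 621606550)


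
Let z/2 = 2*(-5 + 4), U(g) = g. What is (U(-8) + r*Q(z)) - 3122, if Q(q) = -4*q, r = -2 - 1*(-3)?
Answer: -3114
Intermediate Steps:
r = 1 (r = -2 + 3 = 1)
z = -4 (z = 2*(2*(-5 + 4)) = 2*(2*(-1)) = 2*(-2) = -4)
(U(-8) + r*Q(z)) - 3122 = (-8 + 1*(-4*(-4))) - 3122 = (-8 + 1*16) - 3122 = (-8 + 16) - 3122 = 8 - 3122 = -3114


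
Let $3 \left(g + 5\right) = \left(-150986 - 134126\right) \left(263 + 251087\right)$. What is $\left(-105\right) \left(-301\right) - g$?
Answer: $\frac{71662996030}{3} \approx 2.3888 \cdot 10^{10}$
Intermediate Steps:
$g = - \frac{71662901215}{3}$ ($g = -5 + \frac{\left(-150986 - 134126\right) \left(263 + 251087\right)}{3} = -5 + \frac{\left(-285112\right) 251350}{3} = -5 + \frac{1}{3} \left(-71662901200\right) = -5 - \frac{71662901200}{3} = - \frac{71662901215}{3} \approx -2.3888 \cdot 10^{10}$)
$\left(-105\right) \left(-301\right) - g = \left(-105\right) \left(-301\right) - - \frac{71662901215}{3} = 31605 + \frac{71662901215}{3} = \frac{71662996030}{3}$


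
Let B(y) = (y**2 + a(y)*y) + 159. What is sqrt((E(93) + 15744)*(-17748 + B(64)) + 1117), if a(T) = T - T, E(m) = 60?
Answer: I*sqrt(213242255) ≈ 14603.0*I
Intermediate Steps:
a(T) = 0
B(y) = 159 + y**2 (B(y) = (y**2 + 0*y) + 159 = (y**2 + 0) + 159 = y**2 + 159 = 159 + y**2)
sqrt((E(93) + 15744)*(-17748 + B(64)) + 1117) = sqrt((60 + 15744)*(-17748 + (159 + 64**2)) + 1117) = sqrt(15804*(-17748 + (159 + 4096)) + 1117) = sqrt(15804*(-17748 + 4255) + 1117) = sqrt(15804*(-13493) + 1117) = sqrt(-213243372 + 1117) = sqrt(-213242255) = I*sqrt(213242255)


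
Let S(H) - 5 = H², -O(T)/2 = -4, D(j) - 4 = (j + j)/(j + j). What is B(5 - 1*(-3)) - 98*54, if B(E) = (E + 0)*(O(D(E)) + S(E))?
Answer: -4676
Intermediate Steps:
D(j) = 5 (D(j) = 4 + (j + j)/(j + j) = 4 + (2*j)/((2*j)) = 4 + (2*j)*(1/(2*j)) = 4 + 1 = 5)
O(T) = 8 (O(T) = -2*(-4) = 8)
S(H) = 5 + H²
B(E) = E*(13 + E²) (B(E) = (E + 0)*(8 + (5 + E²)) = E*(13 + E²))
B(5 - 1*(-3)) - 98*54 = (5 - 1*(-3))*(13 + (5 - 1*(-3))²) - 98*54 = (5 + 3)*(13 + (5 + 3)²) - 5292 = 8*(13 + 8²) - 5292 = 8*(13 + 64) - 5292 = 8*77 - 5292 = 616 - 5292 = -4676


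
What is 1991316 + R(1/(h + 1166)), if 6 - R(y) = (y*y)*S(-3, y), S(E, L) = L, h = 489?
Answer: 9026834626437749/4533086375 ≈ 1.9913e+6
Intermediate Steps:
R(y) = 6 - y³ (R(y) = 6 - y*y*y = 6 - y²*y = 6 - y³)
1991316 + R(1/(h + 1166)) = 1991316 + (6 - (1/(489 + 1166))³) = 1991316 + (6 - (1/1655)³) = 1991316 + (6 - 1*1/4533086375) = 1991316 + (6 - 1/4533086375) = 1991316 + 27198518249/4533086375 = 9026834626437749/4533086375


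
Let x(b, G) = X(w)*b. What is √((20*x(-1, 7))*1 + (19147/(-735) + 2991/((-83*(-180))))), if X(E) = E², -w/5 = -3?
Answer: I*√1374975448995/17430 ≈ 67.274*I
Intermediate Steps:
w = 15 (w = -5*(-3) = 15)
x(b, G) = 225*b (x(b, G) = 15²*b = 225*b)
√((20*x(-1, 7))*1 + (19147/(-735) + 2991/((-83*(-180))))) = √((20*(225*(-1)))*1 + (19147/(-735) + 2991/((-83*(-180))))) = √((20*(-225))*1 + (19147*(-1/735) + 2991/14940)) = √(-4500*1 + (-19147/735 + 2991*(1/14940))) = √(-4500 + (-19147/735 + 997/4980)) = √(-4500 - 6307951/244020) = √(-1104397951/244020) = I*√1374975448995/17430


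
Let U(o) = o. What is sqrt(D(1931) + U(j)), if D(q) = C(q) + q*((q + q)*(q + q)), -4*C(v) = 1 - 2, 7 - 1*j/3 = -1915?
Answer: 3*sqrt(12800424769)/2 ≈ 1.6971e+5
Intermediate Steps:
j = 5766 (j = 21 - 3*(-1915) = 21 + 5745 = 5766)
C(v) = 1/4 (C(v) = -(1 - 2)/4 = -1/4*(-1) = 1/4)
D(q) = 1/4 + 4*q**3 (D(q) = 1/4 + q*((q + q)*(q + q)) = 1/4 + q*((2*q)*(2*q)) = 1/4 + q*(4*q**2) = 1/4 + 4*q**3)
sqrt(D(1931) + U(j)) = sqrt((1/4 + 4*1931**3) + 5766) = sqrt((1/4 + 4*7200237491) + 5766) = sqrt((1/4 + 28800949964) + 5766) = sqrt(115203799857/4 + 5766) = sqrt(115203822921/4) = 3*sqrt(12800424769)/2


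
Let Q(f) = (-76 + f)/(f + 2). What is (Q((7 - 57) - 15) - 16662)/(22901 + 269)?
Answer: -69971/97314 ≈ -0.71902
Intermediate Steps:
Q(f) = (-76 + f)/(2 + f)
(Q((7 - 57) - 15) - 16662)/(22901 + 269) = ((-76 + ((7 - 57) - 15))/(2 + ((7 - 57) - 15)) - 16662)/(22901 + 269) = ((-76 + (-50 - 15))/(2 + (-50 - 15)) - 16662)/23170 = ((-76 - 65)/(2 - 65) - 16662)*(1/23170) = (-141/(-63) - 16662)*(1/23170) = (-1/63*(-141) - 16662)*(1/23170) = (47/21 - 16662)*(1/23170) = -349855/21*1/23170 = -69971/97314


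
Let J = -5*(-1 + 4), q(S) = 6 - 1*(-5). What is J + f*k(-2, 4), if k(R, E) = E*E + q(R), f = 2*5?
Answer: 255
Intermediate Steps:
q(S) = 11 (q(S) = 6 + 5 = 11)
f = 10
k(R, E) = 11 + E**2 (k(R, E) = E*E + 11 = E**2 + 11 = 11 + E**2)
J = -15 (J = -5*3 = -15)
J + f*k(-2, 4) = -15 + 10*(11 + 4**2) = -15 + 10*(11 + 16) = -15 + 10*27 = -15 + 270 = 255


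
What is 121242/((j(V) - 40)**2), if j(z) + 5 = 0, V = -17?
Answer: 40414/675 ≈ 59.873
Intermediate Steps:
j(z) = -5 (j(z) = -5 + 0 = -5)
121242/((j(V) - 40)**2) = 121242/((-5 - 40)**2) = 121242/((-45)**2) = 121242/2025 = 121242*(1/2025) = 40414/675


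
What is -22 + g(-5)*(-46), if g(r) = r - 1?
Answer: 254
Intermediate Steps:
g(r) = -1 + r
-22 + g(-5)*(-46) = -22 + (-1 - 5)*(-46) = -22 - 6*(-46) = -22 + 276 = 254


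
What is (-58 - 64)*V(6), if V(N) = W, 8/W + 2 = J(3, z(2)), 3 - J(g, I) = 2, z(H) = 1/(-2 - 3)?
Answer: 976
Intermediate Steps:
z(H) = -⅕ (z(H) = 1/(-5) = -⅕)
J(g, I) = 1 (J(g, I) = 3 - 1*2 = 3 - 2 = 1)
W = -8 (W = 8/(-2 + 1) = 8/(-1) = 8*(-1) = -8)
V(N) = -8
(-58 - 64)*V(6) = (-58 - 64)*(-8) = -122*(-8) = 976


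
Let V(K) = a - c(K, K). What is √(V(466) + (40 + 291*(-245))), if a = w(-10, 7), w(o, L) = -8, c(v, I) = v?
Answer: I*√71729 ≈ 267.82*I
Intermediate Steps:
a = -8
V(K) = -8 - K
√(V(466) + (40 + 291*(-245))) = √((-8 - 1*466) + (40 + 291*(-245))) = √((-8 - 466) + (40 - 71295)) = √(-474 - 71255) = √(-71729) = I*√71729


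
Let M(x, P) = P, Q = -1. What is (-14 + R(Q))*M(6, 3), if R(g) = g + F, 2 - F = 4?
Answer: -51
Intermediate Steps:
F = -2 (F = 2 - 1*4 = 2 - 4 = -2)
R(g) = -2 + g (R(g) = g - 2 = -2 + g)
(-14 + R(Q))*M(6, 3) = (-14 + (-2 - 1))*3 = (-14 - 3)*3 = -17*3 = -51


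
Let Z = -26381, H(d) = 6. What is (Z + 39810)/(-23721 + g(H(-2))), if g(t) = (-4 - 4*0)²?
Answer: -13429/23705 ≈ -0.56651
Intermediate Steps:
g(t) = 16 (g(t) = (-4 + 0)² = (-4)² = 16)
(Z + 39810)/(-23721 + g(H(-2))) = (-26381 + 39810)/(-23721 + 16) = 13429/(-23705) = 13429*(-1/23705) = -13429/23705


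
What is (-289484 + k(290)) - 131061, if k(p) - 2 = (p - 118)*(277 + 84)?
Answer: -358451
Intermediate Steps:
k(p) = -42596 + 361*p (k(p) = 2 + (p - 118)*(277 + 84) = 2 + (-118 + p)*361 = 2 + (-42598 + 361*p) = -42596 + 361*p)
(-289484 + k(290)) - 131061 = (-289484 + (-42596 + 361*290)) - 131061 = (-289484 + (-42596 + 104690)) - 131061 = (-289484 + 62094) - 131061 = -227390 - 131061 = -358451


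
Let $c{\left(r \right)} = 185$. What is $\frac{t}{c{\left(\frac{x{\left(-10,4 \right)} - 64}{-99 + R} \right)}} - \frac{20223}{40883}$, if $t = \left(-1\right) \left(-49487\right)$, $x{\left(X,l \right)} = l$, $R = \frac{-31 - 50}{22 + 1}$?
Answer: $\frac{2019435766}{7563355} \approx 267.0$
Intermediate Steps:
$R = - \frac{81}{23} \approx -3.5217$
$t = 49487$
$\frac{t}{c{\left(\frac{x{\left(-10,4 \right)} - 64}{-99 + R} \right)}} - \frac{20223}{40883} = \frac{49487}{185} - \frac{20223}{40883} = \frac{2019435766}{7563355}$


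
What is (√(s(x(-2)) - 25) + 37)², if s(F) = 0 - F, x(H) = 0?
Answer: 1344 + 370*I ≈ 1344.0 + 370.0*I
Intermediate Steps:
s(F) = -F
(√(s(x(-2)) - 25) + 37)² = (√(-1*0 - 25) + 37)² = (√(0 - 25) + 37)² = (√(-25) + 37)² = (5*I + 37)² = (37 + 5*I)²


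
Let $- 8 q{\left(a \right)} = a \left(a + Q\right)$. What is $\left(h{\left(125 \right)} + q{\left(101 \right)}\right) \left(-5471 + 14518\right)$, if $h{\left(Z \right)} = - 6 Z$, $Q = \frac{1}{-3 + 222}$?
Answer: $- \frac{4012480205}{219} \approx -1.8322 \cdot 10^{7}$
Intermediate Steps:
$Q = \frac{1}{219} \approx 0.0045662$
$q{\left(a \right)} = - \frac{a \left(\frac{1}{219} + a\right)}{8}$ ($q{\left(a \right)} = - \frac{a \left(a + \frac{1}{219}\right)}{8} = - \frac{a \left(\frac{1}{219} + a\right)}{8}$)
$\left(h{\left(125 \right)} + q{\left(101 \right)}\right) \left(-5471 + 14518\right) = \left(\left(-6\right) 125 - \frac{101 \left(1 + 219 \cdot 101\right)}{1752}\right) \left(-5471 + 14518\right) = \left(-750 - \frac{101 \left(1 + 22119\right)}{1752}\right) 9047 = \left(-750 - \frac{101}{1752} \cdot 22120\right) 9047 = \left(-750 - \frac{279265}{219}\right) 9047 = \left(- \frac{443515}{219}\right) 9047 = - \frac{4012480205}{219}$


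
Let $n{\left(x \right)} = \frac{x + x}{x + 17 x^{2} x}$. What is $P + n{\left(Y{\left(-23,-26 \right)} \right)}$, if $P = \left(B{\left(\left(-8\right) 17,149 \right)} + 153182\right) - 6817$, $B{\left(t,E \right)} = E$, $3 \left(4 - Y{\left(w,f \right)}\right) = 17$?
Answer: $\frac{31793547}{217} \approx 1.4651 \cdot 10^{5}$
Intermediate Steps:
$Y{\left(w,f \right)} = - \frac{5}{3}$ ($Y{\left(w,f \right)} = 4 - \frac{17}{3} = - \frac{5}{3}$)
$n{\left(x \right)} = \frac{2 x}{x + 17 x^{3}}$
$P = 146514$ ($P = \left(149 + 153182\right) - 6817 = 153331 - 6817 = 146514$)
$P + n{\left(Y{\left(-23,-26 \right)} \right)} = 146514 + \frac{2}{1 + 17 \left(- \frac{5}{3}\right)^{2}} = 146514 + \frac{2}{1 + 17 \cdot \frac{25}{9}} = 146514 + \frac{2}{1 + \frac{425}{9}} = 146514 + \frac{2}{\frac{434}{9}} = 146514 + 2 \cdot \frac{9}{434} = 146514 + \frac{9}{217} = \frac{31793547}{217}$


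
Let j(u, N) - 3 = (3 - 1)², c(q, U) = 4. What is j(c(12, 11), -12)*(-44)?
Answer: -308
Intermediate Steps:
j(u, N) = 7 (j(u, N) = 3 + (3 - 1)² = 3 + 2² = 3 + 4 = 7)
j(c(12, 11), -12)*(-44) = 7*(-44) = -308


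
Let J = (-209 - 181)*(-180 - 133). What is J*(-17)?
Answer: -2075190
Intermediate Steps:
J = 122070 (J = -390*(-313) = 122070)
J*(-17) = 122070*(-17) = -2075190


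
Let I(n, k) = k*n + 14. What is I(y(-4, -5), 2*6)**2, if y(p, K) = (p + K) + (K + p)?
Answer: 40804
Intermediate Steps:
y(p, K) = 2*K + 2*p (y(p, K) = (K + p) + (K + p) = 2*K + 2*p)
I(n, k) = 14 + k*n
I(y(-4, -5), 2*6)**2 = (14 + (2*6)*(2*(-5) + 2*(-4)))**2 = (14 + 12*(-10 - 8))**2 = (14 + 12*(-18))**2 = (14 - 216)**2 = (-202)**2 = 40804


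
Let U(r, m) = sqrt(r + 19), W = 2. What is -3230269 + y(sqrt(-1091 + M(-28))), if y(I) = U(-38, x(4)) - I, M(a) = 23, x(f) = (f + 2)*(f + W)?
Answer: -3230269 + I*sqrt(19) - 2*I*sqrt(267) ≈ -3.2303e+6 - 28.321*I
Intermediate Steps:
x(f) = (2 + f)**2 (x(f) = (f + 2)*(f + 2) = (2 + f)*(2 + f) = (2 + f)**2)
U(r, m) = sqrt(19 + r)
y(I) = -I + I*sqrt(19) (y(I) = sqrt(19 - 38) - I = sqrt(-19) - I = I*sqrt(19) - I = -I + I*sqrt(19))
-3230269 + y(sqrt(-1091 + M(-28))) = -3230269 + (-sqrt(-1091 + 23) + I*sqrt(19)) = -3230269 + (-sqrt(-1068) + I*sqrt(19)) = -3230269 + (-2*I*sqrt(267) + I*sqrt(19)) = -3230269 + (I*sqrt(19) - 2*I*sqrt(267)) = -3230269 + I*sqrt(19) - 2*I*sqrt(267)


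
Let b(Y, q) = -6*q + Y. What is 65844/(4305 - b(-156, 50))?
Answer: 7316/529 ≈ 13.830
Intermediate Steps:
b(Y, q) = Y - 6*q
65844/(4305 - b(-156, 50)) = 65844/(4305 - (-156 - 6*50)) = 65844/(4305 - (-156 - 300)) = 65844/(4305 - 1*(-456)) = 65844/(4305 + 456) = 65844/4761 = 65844*(1/4761) = 7316/529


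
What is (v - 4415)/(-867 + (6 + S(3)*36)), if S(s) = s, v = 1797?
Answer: 2618/753 ≈ 3.4768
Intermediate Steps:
(v - 4415)/(-867 + (6 + S(3)*36)) = (1797 - 4415)/(-867 + (6 + 3*36)) = -2618/(-867 + (6 + 108)) = -2618/(-867 + 114) = -2618/(-753) = -2618*(-1/753) = 2618/753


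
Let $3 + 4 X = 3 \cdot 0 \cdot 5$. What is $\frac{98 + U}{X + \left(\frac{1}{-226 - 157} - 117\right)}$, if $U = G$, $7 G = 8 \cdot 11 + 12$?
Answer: $- \frac{1204152}{1262779} \approx -0.95357$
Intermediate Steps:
$G = \frac{100}{7}$ ($G = \frac{8 \cdot 11 + 12}{7} = \frac{88 + 12}{7} = \frac{1}{7} \cdot 100 = \frac{100}{7} \approx 14.286$)
$U = \frac{100}{7} \approx 14.286$
$X = - \frac{3}{4}$ ($X = - \frac{3}{4} + \frac{3 \cdot 0 \cdot 5}{4} = - \frac{3}{4} + \frac{0 \cdot 5}{4} = - \frac{3}{4} + \frac{1}{4} \cdot 0 = - \frac{3}{4} + 0 = - \frac{3}{4} \approx -0.75$)
$\frac{98 + U}{X + \left(\frac{1}{-226 - 157} - 117\right)} = \frac{98 + \frac{100}{7}}{- \frac{3}{4} + \left(\frac{1}{-226 - 157} - 117\right)} = \frac{786}{7 \left(- \frac{3}{4} - \left(117 - \frac{1}{-383}\right)\right)} = \frac{786}{7 \left(- \frac{3}{4} - \frac{44812}{383}\right)} = \frac{786}{7 \left(- \frac{180397}{1532}\right)} = \frac{786}{7} \left(- \frac{1532}{180397}\right) = - \frac{1204152}{1262779}$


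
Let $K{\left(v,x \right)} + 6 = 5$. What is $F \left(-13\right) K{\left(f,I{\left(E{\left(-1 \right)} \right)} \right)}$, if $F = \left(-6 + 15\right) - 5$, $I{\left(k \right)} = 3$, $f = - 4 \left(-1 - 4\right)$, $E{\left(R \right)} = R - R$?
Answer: $52$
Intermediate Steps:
$E{\left(R \right)} = 0$
$f = 20$ ($f = \left(-4\right) \left(-5\right) = 20$)
$K{\left(v,x \right)} = -1$ ($K{\left(v,x \right)} = -6 + 5 = -1$)
$F = 4$ ($F = 9 - 5 = 4$)
$F \left(-13\right) K{\left(f,I{\left(E{\left(-1 \right)} \right)} \right)} = 4 \left(-13\right) \left(-1\right) = \left(-52\right) \left(-1\right) = 52$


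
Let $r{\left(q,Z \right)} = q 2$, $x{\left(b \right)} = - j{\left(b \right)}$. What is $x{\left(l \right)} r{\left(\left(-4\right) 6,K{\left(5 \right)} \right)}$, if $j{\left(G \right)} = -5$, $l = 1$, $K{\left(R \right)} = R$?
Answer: $-240$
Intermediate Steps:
$x{\left(b \right)} = 5$ ($x{\left(b \right)} = \left(-1\right) \left(-5\right) = 5$)
$r{\left(q,Z \right)} = 2 q$
$x{\left(l \right)} r{\left(\left(-4\right) 6,K{\left(5 \right)} \right)} = 5 \cdot 2 \left(\left(-4\right) 6\right) = 5 \cdot 2 \left(-24\right) = 5 \left(-48\right) = -240$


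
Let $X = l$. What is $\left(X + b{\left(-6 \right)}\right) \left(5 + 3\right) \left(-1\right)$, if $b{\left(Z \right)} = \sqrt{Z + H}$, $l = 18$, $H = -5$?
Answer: $-144 - 8 i \sqrt{11} \approx -144.0 - 26.533 i$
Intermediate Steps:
$X = 18$
$b{\left(Z \right)} = \sqrt{-5 + Z}$ ($b{\left(Z \right)} = \sqrt{Z - 5} = \sqrt{-5 + Z}$)
$\left(X + b{\left(-6 \right)}\right) \left(5 + 3\right) \left(-1\right) = \left(18 + \sqrt{-5 - 6}\right) \left(5 + 3\right) \left(-1\right) = \left(18 + \sqrt{-11}\right) 8 \left(-1\right) = \left(18 + i \sqrt{11}\right) \left(-8\right) = -144 - 8 i \sqrt{11}$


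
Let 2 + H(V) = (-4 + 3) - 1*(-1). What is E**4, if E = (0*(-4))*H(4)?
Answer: 0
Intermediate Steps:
H(V) = -2 (H(V) = -2 + ((-4 + 3) - 1*(-1)) = -2 + (-1 + 1) = -2 + 0 = -2)
E = 0 (E = (0*(-4))*(-2) = 0*(-2) = 0)
E**4 = 0**4 = 0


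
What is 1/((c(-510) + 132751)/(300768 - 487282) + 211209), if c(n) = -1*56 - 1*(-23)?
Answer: 93257/19696651354 ≈ 4.7347e-6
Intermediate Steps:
c(n) = -33 (c(n) = -56 + 23 = -33)
1/((c(-510) + 132751)/(300768 - 487282) + 211209) = 1/((-33 + 132751)/(300768 - 487282) + 211209) = 1/(132718/(-186514) + 211209) = 1/(132718*(-1/186514) + 211209) = 1/(-66359/93257 + 211209) = 1/(19696651354/93257) = 93257/19696651354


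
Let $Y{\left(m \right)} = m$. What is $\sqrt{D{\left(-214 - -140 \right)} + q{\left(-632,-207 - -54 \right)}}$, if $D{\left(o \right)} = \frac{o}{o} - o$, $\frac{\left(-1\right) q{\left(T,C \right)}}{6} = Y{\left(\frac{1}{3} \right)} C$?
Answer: $\sqrt{381} \approx 19.519$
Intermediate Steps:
$q{\left(T,C \right)} = - 2 C$ ($q{\left(T,C \right)} = - 6 \frac{C}{3} = - 2 C$)
$D{\left(o \right)} = 1 - o$
$\sqrt{D{\left(-214 - -140 \right)} + q{\left(-632,-207 - -54 \right)}} = \sqrt{\left(1 - \left(-214 - -140\right)\right) - 2 \left(-207 - -54\right)} = \sqrt{\left(1 - \left(-214 + 140\right)\right) - 2 \left(-207 + 54\right)} = \sqrt{\left(1 - -74\right) - -306} = \sqrt{\left(1 + 74\right) + 306} = \sqrt{75 + 306} = \sqrt{381}$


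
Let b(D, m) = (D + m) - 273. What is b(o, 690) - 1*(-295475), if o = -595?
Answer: 295297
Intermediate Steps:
b(D, m) = -273 + D + m
b(o, 690) - 1*(-295475) = (-273 - 595 + 690) - 1*(-295475) = -178 + 295475 = 295297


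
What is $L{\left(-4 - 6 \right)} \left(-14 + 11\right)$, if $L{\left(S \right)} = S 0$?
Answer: $0$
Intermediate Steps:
$L{\left(S \right)} = 0$
$L{\left(-4 - 6 \right)} \left(-14 + 11\right) = 0 \left(-14 + 11\right) = 0 \left(-3\right) = 0$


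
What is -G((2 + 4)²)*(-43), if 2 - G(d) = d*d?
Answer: -55642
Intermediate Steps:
G(d) = 2 - d² (G(d) = 2 - d*d = 2 - d²)
-G((2 + 4)²)*(-43) = -(2 - ((2 + 4)²)²)*(-43) = -(2 - (6²)²)*(-43) = -(2 - 1*36²)*(-43) = -(2 - 1*1296)*(-43) = -(2 - 1296)*(-43) = -1*(-1294)*(-43) = 1294*(-43) = -55642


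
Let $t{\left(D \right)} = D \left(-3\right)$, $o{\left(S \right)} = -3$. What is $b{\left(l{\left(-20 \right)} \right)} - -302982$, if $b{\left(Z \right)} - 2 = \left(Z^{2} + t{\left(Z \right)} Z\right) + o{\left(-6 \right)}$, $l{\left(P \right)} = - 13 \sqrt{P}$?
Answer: $309741$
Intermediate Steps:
$t{\left(D \right)} = - 3 D$
$b{\left(Z \right)} = -1 - 2 Z^{2}$ ($b{\left(Z \right)} = 2 - \left(3 - Z^{2} - - 3 Z Z\right) = 2 + \left(\left(Z^{2} - 3 Z^{2}\right) - 3\right) = 2 - \left(3 + 2 Z^{2}\right) = -1 - 2 Z^{2}$)
$b{\left(l{\left(-20 \right)} \right)} - -302982 = \left(-1 - 2 \left(- 13 \sqrt{-20}\right)^{2}\right) - -302982 = \left(-1 - 2 \left(- 13 \cdot 2 i \sqrt{5}\right)^{2}\right) + 302982 = \left(-1 - 2 \left(- 26 i \sqrt{5}\right)^{2}\right) + 302982 = \left(-1 - -6760\right) + 302982 = \left(-1 + 6760\right) + 302982 = 6759 + 302982 = 309741$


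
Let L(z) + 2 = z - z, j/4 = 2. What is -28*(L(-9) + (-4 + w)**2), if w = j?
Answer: -392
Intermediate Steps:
j = 8 (j = 4*2 = 8)
w = 8
L(z) = -2 (L(z) = -2 + (z - z) = -2 + 0 = -2)
-28*(L(-9) + (-4 + w)**2) = -28*(-2 + (-4 + 8)**2) = -28*(-2 + 4**2) = -28*(-2 + 16) = -28*14 = -392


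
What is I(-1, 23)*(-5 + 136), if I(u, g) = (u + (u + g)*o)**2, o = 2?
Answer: 242219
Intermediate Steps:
I(u, g) = (2*g + 3*u)**2 (I(u, g) = (u + (u + g)*2)**2 = (u + (g + u)*2)**2 = (u + (2*g + 2*u))**2 = (2*g + 3*u)**2)
I(-1, 23)*(-5 + 136) = (2*23 + 3*(-1))**2*(-5 + 136) = (46 - 3)**2*131 = 43**2*131 = 1849*131 = 242219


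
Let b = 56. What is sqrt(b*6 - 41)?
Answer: sqrt(295) ≈ 17.176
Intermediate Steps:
sqrt(b*6 - 41) = sqrt(56*6 - 41) = sqrt(336 - 41) = sqrt(295)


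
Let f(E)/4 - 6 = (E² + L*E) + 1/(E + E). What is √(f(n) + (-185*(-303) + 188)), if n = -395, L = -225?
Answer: √161621147885/395 ≈ 1017.8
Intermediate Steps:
f(E) = 24 - 900*E + 2/E + 4*E² (f(E) = 24 + 4*((E² - 225*E) + 1/(E + E)) = 24 + 4*((E² - 225*E) + 1/(2*E)) = 24 + 4*(E² + 1/(2*E) - 225*E) = 24 + (-900*E + 2/E + 4*E²) = 24 - 900*E + 2/E + 4*E²)
√(f(n) + (-185*(-303) + 188)) = √((24 - 900*(-395) + 2/(-395) + 4*(-395)²) + (-185*(-303) + 188)) = √((24 + 355500 + 2*(-1/395) + 4*156025) + (56055 + 188)) = √((24 + 355500 - 2/395 + 624100) + 56243) = √(386951478/395 + 56243) = √(409167463/395) = √161621147885/395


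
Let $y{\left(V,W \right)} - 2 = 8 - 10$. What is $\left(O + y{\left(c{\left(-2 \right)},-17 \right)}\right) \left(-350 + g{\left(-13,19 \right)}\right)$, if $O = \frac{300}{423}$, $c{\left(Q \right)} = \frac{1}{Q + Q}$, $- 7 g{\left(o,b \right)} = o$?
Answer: $- \frac{243700}{987} \approx -246.91$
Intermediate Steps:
$g{\left(o,b \right)} = - \frac{o}{7}$
$c{\left(Q \right)} = \frac{1}{2 Q}$
$y{\left(V,W \right)} = 0$ ($y{\left(V,W \right)} = 2 + \left(8 - 10\right) = 2 - 2 = 0$)
$O = \frac{100}{141}$ ($O = 300 \cdot \frac{1}{423} = \frac{100}{141} \approx 0.70922$)
$\left(O + y{\left(c{\left(-2 \right)},-17 \right)}\right) \left(-350 + g{\left(-13,19 \right)}\right) = \left(\frac{100}{141} + 0\right) \left(-350 - - \frac{13}{7}\right) = \frac{100 \left(-350 + \frac{13}{7}\right)}{141} = \frac{100}{141} \left(- \frac{2437}{7}\right) = - \frac{243700}{987}$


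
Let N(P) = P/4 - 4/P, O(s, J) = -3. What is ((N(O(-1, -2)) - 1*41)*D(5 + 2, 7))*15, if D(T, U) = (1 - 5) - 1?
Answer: 12125/4 ≈ 3031.3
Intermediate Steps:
D(T, U) = -5 (D(T, U) = -4 - 1 = -5)
N(P) = -4/P + P/4 (N(P) = P*(¼) - 4/P = P/4 - 4/P = -4/P + P/4)
((N(O(-1, -2)) - 1*41)*D(5 + 2, 7))*15 = (((-4/(-3) + (¼)*(-3)) - 1*41)*(-5))*15 = (((-4*(-⅓) - ¾) - 41)*(-5))*15 = (((4/3 - ¾) - 41)*(-5))*15 = ((7/12 - 41)*(-5))*15 = -485/12*(-5)*15 = (2425/12)*15 = 12125/4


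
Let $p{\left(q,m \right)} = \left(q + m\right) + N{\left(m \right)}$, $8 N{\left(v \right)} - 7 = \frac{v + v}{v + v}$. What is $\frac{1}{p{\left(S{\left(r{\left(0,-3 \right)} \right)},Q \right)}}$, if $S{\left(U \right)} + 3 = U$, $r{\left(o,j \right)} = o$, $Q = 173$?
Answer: $\frac{1}{171} \approx 0.005848$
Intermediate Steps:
$N{\left(v \right)} = 1$ ($N{\left(v \right)} = \frac{7}{8} + \frac{\left(v + v\right) \frac{1}{v + v}}{8} = \frac{7}{8} + \frac{2 v \frac{1}{2 v}}{8} = \frac{7}{8} + \frac{1}{8} \cdot 1 = \frac{7}{8} + \frac{1}{8} = 1$)
$S{\left(U \right)} = -3 + U$
$p{\left(q,m \right)} = 1 + m + q$ ($p{\left(q,m \right)} = \left(q + m\right) + 1 = \left(m + q\right) + 1 = 1 + m + q$)
$\frac{1}{p{\left(S{\left(r{\left(0,-3 \right)} \right)},Q \right)}} = \frac{1}{1 + 173 + \left(-3 + 0\right)} = \frac{1}{1 + 173 - 3} = \frac{1}{171}$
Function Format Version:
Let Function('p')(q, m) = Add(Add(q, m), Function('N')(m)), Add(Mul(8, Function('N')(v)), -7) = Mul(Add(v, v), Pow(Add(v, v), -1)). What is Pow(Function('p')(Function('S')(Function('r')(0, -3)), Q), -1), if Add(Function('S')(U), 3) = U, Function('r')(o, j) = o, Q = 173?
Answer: Rational(1, 171) ≈ 0.0058480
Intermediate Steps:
Function('N')(v) = 1 (Function('N')(v) = Add(Rational(7, 8), Mul(Rational(1, 8), Mul(Add(v, v), Pow(Add(v, v), -1)))) = Add(Rational(7, 8), Mul(Rational(1, 8), Mul(Mul(2, v), Pow(Mul(2, v), -1)))) = Add(Rational(7, 8), Mul(Rational(1, 8), Mul(Mul(2, v), Mul(Rational(1, 2), Pow(v, -1))))) = Add(Rational(7, 8), Mul(Rational(1, 8), 1)) = Add(Rational(7, 8), Rational(1, 8)) = 1)
Function('S')(U) = Add(-3, U)
Function('p')(q, m) = Add(1, m, q) (Function('p')(q, m) = Add(Add(q, m), 1) = Add(Add(m, q), 1) = Add(1, m, q))
Pow(Function('p')(Function('S')(Function('r')(0, -3)), Q), -1) = Pow(Add(1, 173, Add(-3, 0)), -1) = Pow(Add(1, 173, -3), -1) = Pow(171, -1) = Rational(1, 171)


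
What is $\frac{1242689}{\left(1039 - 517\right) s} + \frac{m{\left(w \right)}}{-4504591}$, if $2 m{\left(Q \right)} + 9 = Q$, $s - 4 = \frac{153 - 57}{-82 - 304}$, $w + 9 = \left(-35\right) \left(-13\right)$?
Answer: $\frac{1080376414666139}{1702411067448} \approx 634.62$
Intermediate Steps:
$w = 446$ ($w = -9 - -455 = -9 + 455 = 446$)
$s = \frac{724}{193}$ ($s = 4 + \frac{153 - 57}{-82 - 304} = 4 + \frac{96}{-386} = 4 + 96 \left(- \frac{1}{386}\right) = 4 - \frac{48}{193} = \frac{724}{193} \approx 3.7513$)
$m{\left(Q \right)} = - \frac{9}{2} + \frac{Q}{2}$
$\frac{1242689}{\left(1039 - 517\right) s} + \frac{m{\left(w \right)}}{-4504591} = \frac{1242689}{\left(1039 - 517\right) \frac{724}{193}} + \frac{- \frac{9}{2} + \frac{1}{2} \cdot 446}{-4504591} = \frac{1242689}{522 \cdot \frac{724}{193}} + \left(- \frac{9}{2} + 223\right) \left(- \frac{1}{4504591}\right) = \frac{1242689}{\frac{377928}{193}} + \frac{437}{2} \left(- \frac{1}{4504591}\right) = 1242689 \cdot \frac{193}{377928} - \frac{437}{9009182} = \frac{239838977}{377928} - \frac{437}{9009182} = \frac{1080376414666139}{1702411067448}$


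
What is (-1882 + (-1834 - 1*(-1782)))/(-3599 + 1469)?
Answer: 967/1065 ≈ 0.90798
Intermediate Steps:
(-1882 + (-1834 - 1*(-1782)))/(-3599 + 1469) = (-1882 + (-1834 + 1782))/(-2130) = (-1882 - 52)*(-1/2130) = -1934*(-1/2130) = 967/1065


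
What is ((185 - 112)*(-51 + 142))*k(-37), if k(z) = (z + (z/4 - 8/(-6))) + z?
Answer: -6530069/12 ≈ -5.4417e+5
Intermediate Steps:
k(z) = 4/3 + 9*z/4 (k(z) = (z + (z*(¼) - 8*(-⅙))) + z = (z + (z/4 + 4/3)) + z = (z + (4/3 + z/4)) + z = (4/3 + 5*z/4) + z = 4/3 + 9*z/4)
((185 - 112)*(-51 + 142))*k(-37) = ((185 - 112)*(-51 + 142))*(4/3 + (9/4)*(-37)) = (73*91)*(4/3 - 333/4) = 6643*(-983/12) = -6530069/12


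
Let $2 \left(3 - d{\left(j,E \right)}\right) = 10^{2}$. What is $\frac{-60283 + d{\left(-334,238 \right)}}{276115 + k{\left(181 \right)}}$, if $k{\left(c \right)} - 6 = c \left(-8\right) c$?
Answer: $- \frac{60330}{14033} \approx -4.2991$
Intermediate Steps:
$d{\left(j,E \right)} = -47$ ($d{\left(j,E \right)} = 3 - \frac{10^{2}}{2} = 3 - 50 = -47$)
$k{\left(c \right)} = 6 - 8 c^{2}$ ($k{\left(c \right)} = 6 + c \left(-8\right) c = 6 + - 8 c c = 6 - 8 c^{2}$)
$\frac{-60283 + d{\left(-334,238 \right)}}{276115 + k{\left(181 \right)}} = \frac{-60283 - 47}{276115 + \left(6 - 8 \cdot 181^{2}\right)} = - \frac{60330}{276115 + \left(6 - 262088\right)} = - \frac{60330}{276115 - 262082} = - \frac{60330}{14033}$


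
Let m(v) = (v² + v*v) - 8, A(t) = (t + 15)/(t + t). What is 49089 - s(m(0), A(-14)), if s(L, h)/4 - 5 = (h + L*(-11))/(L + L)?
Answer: 5498191/112 ≈ 49091.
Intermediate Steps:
A(t) = (15 + t)/(2*t) (A(t) = (15 + t)/((2*t)) = (15 + t)*(1/(2*t)) = (15 + t)/(2*t))
m(v) = -8 + 2*v² (m(v) = (v² + v²) - 8 = 2*v² - 8 = -8 + 2*v²)
s(L, h) = 20 + 2*(h - 11*L)/L (s(L, h) = 20 + 4*((h + L*(-11))/(L + L)) = 20 + 4*((h - 11*L)/((2*L))) = 20 + 4*((h - 11*L)*(1/(2*L))) = 20 + 4*((h - 11*L)/(2*L)) = 20 + 2*(h - 11*L)/L)
49089 - s(m(0), A(-14)) = 49089 - (-2 + 2*((½)*(15 - 14)/(-14))/(-8 + 2*0²)) = 49089 - (-2 + 2*((½)*(-1/14)*1)/(-8 + 2*0)) = 49089 - (-2 + 2*(-1/28)/(-8 + 0)) = 49089 - (-2 + 2*(-1/28)/(-8)) = 49089 - (-2 + 2*(-1/28)*(-⅛)) = 49089 - (-2 + 1/112) = 49089 - 1*(-223/112) = 49089 + 223/112 = 5498191/112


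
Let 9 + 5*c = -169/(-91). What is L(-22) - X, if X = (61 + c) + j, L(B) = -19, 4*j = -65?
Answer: -1745/28 ≈ -62.321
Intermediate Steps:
j = -65/4 (j = (¼)*(-65) = -65/4 ≈ -16.250)
c = -10/7 (c = -9/5 + (-169/(-91))/5 = -9/5 + (-169*(-1/91))/5 = -9/5 + (⅕)*(13/7) = -9/5 + 13/35 = -10/7 ≈ -1.4286)
X = 1213/28 (X = (61 - 10/7) - 65/4 = 417/7 - 65/4 = 1213/28 ≈ 43.321)
L(-22) - X = -19 - 1*1213/28 = -19 - 1213/28 = -1745/28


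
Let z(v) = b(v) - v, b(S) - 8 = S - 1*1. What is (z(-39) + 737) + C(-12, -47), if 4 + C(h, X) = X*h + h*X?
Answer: 1868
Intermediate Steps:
b(S) = 7 + S (b(S) = 8 + (S - 1*1) = 8 + (S - 1) = 8 + (-1 + S) = 7 + S)
C(h, X) = -4 + 2*X*h (C(h, X) = -4 + (X*h + h*X) = -4 + (X*h + X*h) = -4 + 2*X*h)
z(v) = 7 (z(v) = (7 + v) - v = 7)
(z(-39) + 737) + C(-12, -47) = (7 + 737) + (-4 + 2*(-47)*(-12)) = 744 + (-4 + 1128) = 744 + 1124 = 1868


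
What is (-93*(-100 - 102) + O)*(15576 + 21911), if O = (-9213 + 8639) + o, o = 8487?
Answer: 1000865413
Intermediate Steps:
O = 7913 (O = (-9213 + 8639) + 8487 = -574 + 8487 = 7913)
(-93*(-100 - 102) + O)*(15576 + 21911) = (-93*(-100 - 102) + 7913)*(15576 + 21911) = (-93*(-202) + 7913)*37487 = (18786 + 7913)*37487 = 26699*37487 = 1000865413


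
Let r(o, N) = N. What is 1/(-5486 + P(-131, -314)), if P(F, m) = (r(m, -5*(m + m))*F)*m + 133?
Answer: 1/129155407 ≈ 7.7426e-9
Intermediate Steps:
P(F, m) = 133 - 10*F*m² (P(F, m) = ((-5*(m + m))*F)*m + 133 = ((-10*m)*F)*m + 133 = (-10*F*m)*m + 133 = -10*F*m² + 133 = 133 - 10*F*m²)
1/(-5486 + P(-131, -314)) = 1/(-5486 + (133 - 10*(-131)*(-314)²)) = 1/(-5486 + (133 - 10*(-131)*98596)) = 1/(-5486 + (133 + 129160760)) = 1/(-5486 + 129160893) = 1/129155407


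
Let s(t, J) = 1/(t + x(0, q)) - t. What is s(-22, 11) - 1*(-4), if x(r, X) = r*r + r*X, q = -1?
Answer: 571/22 ≈ 25.955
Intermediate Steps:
x(r, X) = r² + X*r
s(t, J) = 1/t - t (s(t, J) = 1/(t + 0*(-1 + 0)) - t = 1/(t + 0*(-1)) - t = 1/(t + 0) - t = 1/t - t)
s(-22, 11) - 1*(-4) = (1/(-22) - 1*(-22)) - 1*(-4) = (-1/22 + 22) + 4 = 483/22 + 4 = 571/22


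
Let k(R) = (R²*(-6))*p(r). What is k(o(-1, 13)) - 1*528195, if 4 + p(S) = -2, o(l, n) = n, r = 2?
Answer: -522111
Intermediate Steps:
p(S) = -6 (p(S) = -4 - 2 = -6)
k(R) = 36*R² (k(R) = (R²*(-6))*(-6) = -6*R²*(-6) = 36*R²)
k(o(-1, 13)) - 1*528195 = 36*13² - 1*528195 = 36*169 - 528195 = 6084 - 528195 = -522111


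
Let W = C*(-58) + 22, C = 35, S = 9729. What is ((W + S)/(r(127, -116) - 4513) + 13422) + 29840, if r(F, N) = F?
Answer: 189739411/4386 ≈ 43260.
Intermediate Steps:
W = -2008 (W = 35*(-58) + 22 = -2030 + 22 = -2008)
((W + S)/(r(127, -116) - 4513) + 13422) + 29840 = ((-2008 + 9729)/(127 - 4513) + 13422) + 29840 = (7721/(-4386) + 13422) + 29840 = (7721*(-1/4386) + 13422) + 29840 = (-7721/4386 + 13422) + 29840 = 58861171/4386 + 29840 = 189739411/4386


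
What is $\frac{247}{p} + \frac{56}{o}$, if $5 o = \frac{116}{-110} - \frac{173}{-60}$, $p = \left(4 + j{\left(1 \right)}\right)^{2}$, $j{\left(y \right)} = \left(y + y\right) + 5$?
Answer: $\frac{22658929}{146047} \approx 155.15$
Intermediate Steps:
$j{\left(y \right)} = 5 + 2 y$ ($j{\left(y \right)} = 2 y + 5 = 5 + 2 y$)
$p = 121$ ($p = \left(4 + \left(5 + 2 \cdot 1\right)\right)^{2} = \left(4 + \left(5 + 2\right)\right)^{2} = \left(4 + 7\right)^{2} = 11^{2} = 121$)
$o = \frac{1207}{3300}$ ($o = \frac{\frac{116}{-110} - \frac{173}{-60}}{5} = \frac{116 \left(- \frac{1}{110}\right) - - \frac{173}{60}}{5} = \frac{- \frac{58}{55} + \frac{173}{60}}{5} = \frac{1}{5} \cdot \frac{1207}{660} = \frac{1207}{3300} \approx 0.36576$)
$\frac{247}{p} + \frac{56}{o} = \frac{247}{121} + \frac{56}{\frac{1207}{3300}} = 247 \cdot \frac{1}{121} + 56 \cdot \frac{3300}{1207} = \frac{247}{121} + \frac{184800}{1207} = \frac{22658929}{146047}$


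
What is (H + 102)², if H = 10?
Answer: 12544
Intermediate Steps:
(H + 102)² = (10 + 102)² = 112² = 12544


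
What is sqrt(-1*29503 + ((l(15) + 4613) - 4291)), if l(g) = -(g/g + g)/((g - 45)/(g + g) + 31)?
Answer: I*sqrt(6565845)/15 ≈ 170.83*I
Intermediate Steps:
l(g) = -(1 + g)/(31 + (-45 + g)/(2*g)) (l(g) = -(1 + g)/((-45 + g)/((2*g)) + 31) = -(1 + g)/((-45 + g)*(1/(2*g)) + 31) = -(1 + g)/((-45 + g)/(2*g) + 31) = -(1 + g)/(31 + (-45 + g)/(2*g)))
sqrt(-1*29503 + ((l(15) + 4613) - 4291)) = sqrt(-1*29503 + ((-2*15*(1 + 15)/(-45 + 63*15) + 4613) - 4291)) = sqrt(-29503 + ((-2*15*16/(-45 + 945) + 4613) - 4291)) = sqrt(-29503 + ((-2*15*16/900 + 4613) - 4291)) = sqrt(-29503 + ((-2*15*1/900*16 + 4613) - 4291)) = sqrt(-29503 + ((-8/15 + 4613) - 4291)) = sqrt(-29503 + (69187/15 - 4291)) = sqrt(-29503 + 4822/15) = sqrt(-437723/15) = I*sqrt(6565845)/15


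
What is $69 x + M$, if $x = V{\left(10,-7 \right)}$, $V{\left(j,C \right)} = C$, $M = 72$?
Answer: $-411$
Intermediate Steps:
$x = -7$
$69 x + M = 69 \left(-7\right) + 72 = -483 + 72 = -411$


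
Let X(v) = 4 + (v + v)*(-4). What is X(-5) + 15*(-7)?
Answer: -61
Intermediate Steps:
X(v) = 4 - 8*v (X(v) = 4 + (2*v)*(-4) = 4 - 8*v)
X(-5) + 15*(-7) = (4 - 8*(-5)) + 15*(-7) = (4 + 40) - 105 = 44 - 105 = -61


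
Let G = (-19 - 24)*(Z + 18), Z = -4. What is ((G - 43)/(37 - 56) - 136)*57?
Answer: -5817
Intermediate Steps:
G = -602 (G = (-19 - 24)*(-4 + 18) = -43*14 = -602)
((G - 43)/(37 - 56) - 136)*57 = ((-602 - 43)/(37 - 56) - 136)*57 = (-645/(-19) - 136)*57 = (-645*(-1/19) - 136)*57 = (645/19 - 136)*57 = -1939/19*57 = -5817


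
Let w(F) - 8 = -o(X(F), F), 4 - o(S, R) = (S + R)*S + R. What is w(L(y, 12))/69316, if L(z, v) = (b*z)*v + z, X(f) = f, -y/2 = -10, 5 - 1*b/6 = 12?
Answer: 50599286/17329 ≈ 2919.9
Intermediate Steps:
b = -42 (b = 30 - 6*12 = 30 - 72 = -42)
y = 20 (y = -2*(-10) = 20)
L(z, v) = z - 42*v*z (L(z, v) = (-42*z)*v + z = -42*v*z + z = z - 42*v*z)
o(S, R) = 4 - R - S*(R + S) (o(S, R) = 4 - ((S + R)*S + R) = 4 - ((R + S)*S + R) = 4 - (S*(R + S) + R) = 4 - (R + S*(R + S)) = 4 + (-R - S*(R + S)) = 4 - R - S*(R + S))
w(F) = 4 + F + 2*F**2 (w(F) = 8 - (4 - F - F**2 - F*F) = 8 - (4 - F - F**2 - F**2) = 8 - (4 - F - 2*F**2) = 8 + (-4 + F + 2*F**2) = 4 + F + 2*F**2)
w(L(y, 12))/69316 = (4 + 20*(1 - 42*12) + 2*(20*(1 - 42*12))**2)/69316 = (4 + 20*(1 - 504) + 2*(20*(1 - 504))**2)*(1/69316) = (4 + 20*(-503) + 2*(20*(-503))**2)*(1/69316) = (4 - 10060 + 2*(-10060)**2)*(1/69316) = (4 - 10060 + 2*101203600)*(1/69316) = (4 - 10060 + 202407200)*(1/69316) = 202397144*(1/69316) = 50599286/17329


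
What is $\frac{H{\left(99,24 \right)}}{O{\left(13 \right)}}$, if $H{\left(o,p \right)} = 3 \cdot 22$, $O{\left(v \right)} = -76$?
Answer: $- \frac{33}{38} \approx -0.86842$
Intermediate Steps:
$H{\left(o,p \right)} = 66$
$\frac{H{\left(99,24 \right)}}{O{\left(13 \right)}} = \frac{66}{-76} = 66 \left(- \frac{1}{76}\right) = - \frac{33}{38}$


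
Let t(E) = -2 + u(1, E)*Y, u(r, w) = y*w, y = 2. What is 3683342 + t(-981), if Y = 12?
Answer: 3659796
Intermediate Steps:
u(r, w) = 2*w
t(E) = -2 + 24*E (t(E) = -2 + (2*E)*12 = -2 + 24*E)
3683342 + t(-981) = 3683342 + (-2 + 24*(-981)) = 3683342 + (-2 - 23544) = 3683342 - 23546 = 3659796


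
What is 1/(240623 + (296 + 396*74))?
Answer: 1/270223 ≈ 3.7006e-6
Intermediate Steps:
1/(240623 + (296 + 396*74)) = 1/(240623 + (296 + 29304)) = 1/(240623 + 29600) = 1/270223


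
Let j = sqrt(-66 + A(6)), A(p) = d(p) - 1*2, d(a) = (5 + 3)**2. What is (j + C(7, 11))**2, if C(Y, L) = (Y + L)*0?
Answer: -4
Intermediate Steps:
d(a) = 64 (d(a) = 8**2 = 64)
A(p) = 62 (A(p) = 64 - 1*2 = 64 - 2 = 62)
C(Y, L) = 0 (C(Y, L) = (L + Y)*0 = 0)
j = 2*I (j = sqrt(-66 + 62) = sqrt(-4) = 2*I ≈ 2.0*I)
(j + C(7, 11))**2 = (2*I + 0)**2 = (2*I)**2 = -4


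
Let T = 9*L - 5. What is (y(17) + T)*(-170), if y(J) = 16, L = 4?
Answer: -7990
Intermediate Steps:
T = 31 (T = 9*4 - 5 = 36 - 5 = 31)
(y(17) + T)*(-170) = (16 + 31)*(-170) = 47*(-170) = -7990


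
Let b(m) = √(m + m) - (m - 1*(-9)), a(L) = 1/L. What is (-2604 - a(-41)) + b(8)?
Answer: -107296/41 ≈ -2617.0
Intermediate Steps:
b(m) = -9 - m + √2*√m (b(m) = √(2*m) - (m + 9) = √2*√m - (9 + m) = √2*√m + (-9 - m) = -9 - m + √2*√m)
(-2604 - a(-41)) + b(8) = (-2604 - 1/(-41)) + (-9 - 1*8 + √2*√8) = (-2604 - 1*(-1/41)) + (-9 - 8 + √2*(2*√2)) = (-2604 + 1/41) + (-9 - 8 + 4) = -106763/41 - 13 = -107296/41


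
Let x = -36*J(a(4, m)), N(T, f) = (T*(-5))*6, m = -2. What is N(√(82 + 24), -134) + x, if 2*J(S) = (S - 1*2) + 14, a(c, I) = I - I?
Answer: -216 - 30*√106 ≈ -524.87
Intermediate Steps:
a(c, I) = 0
J(S) = 6 + S/2 (J(S) = ((S - 1*2) + 14)/2 = ((S - 2) + 14)/2 = ((-2 + S) + 14)/2 = (12 + S)/2 = 6 + S/2)
N(T, f) = -30*T (N(T, f) = -5*T*6 = -30*T)
x = -216 (x = -36*(6 + (½)*0) = -36*(6 + 0) = -36*6 = -216)
N(√(82 + 24), -134) + x = -30*√(82 + 24) - 216 = -30*√106 - 216 = -216 - 30*√106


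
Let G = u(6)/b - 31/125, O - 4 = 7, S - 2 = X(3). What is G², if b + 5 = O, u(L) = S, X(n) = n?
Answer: 192721/562500 ≈ 0.34262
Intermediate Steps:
S = 5 (S = 2 + 3 = 5)
u(L) = 5
O = 11 (O = 4 + 7 = 11)
b = 6 (b = -5 + 11 = 6)
G = 439/750 (G = 5/6 - 31/125 = 5*(⅙) - 31*1/125 = ⅚ - 31/125 = 439/750 ≈ 0.58533)
G² = (439/750)² = 192721/562500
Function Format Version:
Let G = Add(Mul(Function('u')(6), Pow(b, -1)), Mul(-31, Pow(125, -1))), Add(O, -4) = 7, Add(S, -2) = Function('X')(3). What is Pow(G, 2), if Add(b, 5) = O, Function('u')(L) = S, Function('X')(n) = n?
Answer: Rational(192721, 562500) ≈ 0.34262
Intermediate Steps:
S = 5 (S = Add(2, 3) = 5)
Function('u')(L) = 5
O = 11 (O = Add(4, 7) = 11)
b = 6 (b = Add(-5, 11) = 6)
G = Rational(439, 750) (G = Add(Mul(5, Pow(6, -1)), Mul(-31, Pow(125, -1))) = Add(Mul(5, Rational(1, 6)), Mul(-31, Rational(1, 125))) = Add(Rational(5, 6), Rational(-31, 125)) = Rational(439, 750) ≈ 0.58533)
Pow(G, 2) = Pow(Rational(439, 750), 2) = Rational(192721, 562500)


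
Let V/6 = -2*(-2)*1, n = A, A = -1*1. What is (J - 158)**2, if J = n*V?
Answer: 33124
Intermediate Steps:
A = -1
n = -1
V = 24 (V = 6*(-2*(-2)*1) = 6*(4*1) = 6*4 = 24)
J = -24 (J = -1*24 = -24)
(J - 158)**2 = (-24 - 158)**2 = (-182)**2 = 33124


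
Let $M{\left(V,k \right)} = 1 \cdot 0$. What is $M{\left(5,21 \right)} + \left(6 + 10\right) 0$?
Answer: $0$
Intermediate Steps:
$M{\left(V,k \right)} = 0$
$M{\left(5,21 \right)} + \left(6 + 10\right) 0 = 0 + \left(6 + 10\right) 0 = 0 + 16 \cdot 0 = 0 + 0 = 0$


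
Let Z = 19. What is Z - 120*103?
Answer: -12341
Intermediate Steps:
Z - 120*103 = 19 - 120*103 = 19 - 12360 = -12341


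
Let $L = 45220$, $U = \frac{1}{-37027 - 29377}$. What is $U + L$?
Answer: $\frac{3002788879}{66404} \approx 45220.0$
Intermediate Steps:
$U = - \frac{1}{66404}$ ($U = \frac{1}{-66404} = - \frac{1}{66404} \approx -1.5059 \cdot 10^{-5}$)
$U + L = - \frac{1}{66404} + 45220 = \frac{3002788879}{66404}$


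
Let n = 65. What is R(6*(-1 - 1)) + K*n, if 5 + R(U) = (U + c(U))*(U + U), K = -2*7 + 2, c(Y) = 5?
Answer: -617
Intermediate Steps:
K = -12 (K = -14 + 2 = -12)
R(U) = -5 + 2*U*(5 + U) (R(U) = -5 + (U + 5)*(U + U) = -5 + (5 + U)*(2*U) = -5 + 2*U*(5 + U))
R(6*(-1 - 1)) + K*n = (-5 + 2*(6*(-1 - 1))**2 + 10*(6*(-1 - 1))) - 12*65 = (-5 + 2*(6*(-2))**2 + 10*(6*(-2))) - 780 = (-5 + 2*(-12)**2 + 10*(-12)) - 780 = (-5 + 2*144 - 120) - 780 = (-5 + 288 - 120) - 780 = 163 - 780 = -617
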